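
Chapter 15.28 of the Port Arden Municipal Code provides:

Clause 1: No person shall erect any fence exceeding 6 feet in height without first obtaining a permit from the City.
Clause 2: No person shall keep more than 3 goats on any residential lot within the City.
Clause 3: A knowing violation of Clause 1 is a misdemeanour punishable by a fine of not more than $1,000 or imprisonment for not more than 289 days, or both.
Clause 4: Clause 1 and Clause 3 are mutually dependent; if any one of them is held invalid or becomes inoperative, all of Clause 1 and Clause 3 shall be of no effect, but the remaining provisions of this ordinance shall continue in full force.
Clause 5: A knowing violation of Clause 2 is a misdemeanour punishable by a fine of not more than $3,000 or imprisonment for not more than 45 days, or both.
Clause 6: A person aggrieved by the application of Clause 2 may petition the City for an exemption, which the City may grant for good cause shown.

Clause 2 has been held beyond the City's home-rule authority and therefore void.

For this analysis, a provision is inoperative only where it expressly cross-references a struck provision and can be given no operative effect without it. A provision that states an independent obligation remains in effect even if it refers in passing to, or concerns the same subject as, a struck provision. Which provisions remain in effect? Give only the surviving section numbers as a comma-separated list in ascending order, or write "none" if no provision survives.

1, 3, 4

Clause 2 is struck. Clause 5 has no operative effect of its own apart from Clause 2 and is therefore inoperative. Clause 6 merely fixes the exemption procedure for Clause 2; with Clause 2 gone it has nothing to operate on and falls away. Clause 4 ties Clause 1 and Clause 3 together, but none of those is affected here; the remaining provisions continue in force under Clause 4. That leaves Clause 1, Clause 3, and Clause 4 in effect.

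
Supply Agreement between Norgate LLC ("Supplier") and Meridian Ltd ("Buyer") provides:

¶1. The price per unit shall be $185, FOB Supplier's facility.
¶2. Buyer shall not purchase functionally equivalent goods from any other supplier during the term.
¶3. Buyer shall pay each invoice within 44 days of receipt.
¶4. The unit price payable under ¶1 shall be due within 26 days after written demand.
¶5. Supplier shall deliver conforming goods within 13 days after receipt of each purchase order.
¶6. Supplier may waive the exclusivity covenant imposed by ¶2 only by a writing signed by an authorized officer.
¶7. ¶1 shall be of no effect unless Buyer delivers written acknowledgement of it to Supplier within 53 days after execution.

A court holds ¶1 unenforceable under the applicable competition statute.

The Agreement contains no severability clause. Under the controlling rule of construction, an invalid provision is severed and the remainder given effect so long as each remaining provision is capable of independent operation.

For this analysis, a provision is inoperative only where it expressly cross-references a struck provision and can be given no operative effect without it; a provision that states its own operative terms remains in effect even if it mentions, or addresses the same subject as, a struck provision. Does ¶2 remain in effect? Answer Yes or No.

¶1 is struck. ¶4 does nothing except set the payment deadline for the unit price by reference to ¶1; with ¶1 gone it has no independent effect and is inoperative. ¶7 merely fixes the acknowledgement condition for ¶1; with ¶1 gone it has nothing to operate on and falls away. Under the stated default rule, only provisions that cannot operate independently fall away; the rest are enforced. ¶2, ¶3, ¶5, and ¶6 remain in effect. ¶2 is among the surviving provisions, so the answer is yes.

Yes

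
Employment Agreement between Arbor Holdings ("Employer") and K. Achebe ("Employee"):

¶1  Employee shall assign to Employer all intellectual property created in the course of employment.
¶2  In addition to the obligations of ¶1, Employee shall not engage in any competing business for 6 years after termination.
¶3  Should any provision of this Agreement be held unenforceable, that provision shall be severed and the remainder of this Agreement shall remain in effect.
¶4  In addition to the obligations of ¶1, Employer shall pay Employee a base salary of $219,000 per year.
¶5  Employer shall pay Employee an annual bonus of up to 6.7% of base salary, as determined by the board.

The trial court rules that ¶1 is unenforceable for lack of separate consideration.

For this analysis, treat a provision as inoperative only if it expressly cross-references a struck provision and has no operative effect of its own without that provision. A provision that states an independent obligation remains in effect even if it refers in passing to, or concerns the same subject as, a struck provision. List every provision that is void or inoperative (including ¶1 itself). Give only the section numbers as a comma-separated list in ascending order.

¶1 is struck. ¶4 mentions ¶1 but its own obligation stands independently of ¶1, so ¶4 is not affected. ¶2 mentions ¶1 but its own obligation stands independently of ¶1, so ¶2 is not affected. No other provision's operative terms depend on ¶1. ¶3 is a severability clause and preserves every provision that can still be given independent effect. That leaves ¶2, ¶3, ¶4, and ¶5 in effect.

1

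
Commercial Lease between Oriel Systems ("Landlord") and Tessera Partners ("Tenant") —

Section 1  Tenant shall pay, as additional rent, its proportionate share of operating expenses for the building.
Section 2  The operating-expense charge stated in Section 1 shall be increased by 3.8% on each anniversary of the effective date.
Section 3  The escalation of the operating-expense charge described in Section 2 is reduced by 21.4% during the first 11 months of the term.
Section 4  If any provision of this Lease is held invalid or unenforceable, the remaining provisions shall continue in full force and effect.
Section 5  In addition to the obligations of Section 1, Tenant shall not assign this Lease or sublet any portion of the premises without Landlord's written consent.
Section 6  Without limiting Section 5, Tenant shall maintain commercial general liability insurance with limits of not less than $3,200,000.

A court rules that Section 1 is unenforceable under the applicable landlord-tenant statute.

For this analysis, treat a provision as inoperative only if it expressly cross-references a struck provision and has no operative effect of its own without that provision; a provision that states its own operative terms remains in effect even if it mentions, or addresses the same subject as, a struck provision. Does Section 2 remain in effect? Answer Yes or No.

No

Section 1 is struck. Section 2 has no operative effect of its own apart from Section 1 and is therefore inoperative. Section 3 does nothing except set the introductory reduction to the escalation of the operating-expense charge by reference to Section 2; with Section 2 gone it has no independent effect and is inoperative. Section 5 mentions Section 1 but its own obligation stands independently of Section 1, so Section 5 is not affected. Section 4 is a severability clause and preserves every provision that can still be given independent effect. The provisions still in force are Section 4, Section 5, and Section 6. Section 2 is among the inoperative provisions, so the answer is no.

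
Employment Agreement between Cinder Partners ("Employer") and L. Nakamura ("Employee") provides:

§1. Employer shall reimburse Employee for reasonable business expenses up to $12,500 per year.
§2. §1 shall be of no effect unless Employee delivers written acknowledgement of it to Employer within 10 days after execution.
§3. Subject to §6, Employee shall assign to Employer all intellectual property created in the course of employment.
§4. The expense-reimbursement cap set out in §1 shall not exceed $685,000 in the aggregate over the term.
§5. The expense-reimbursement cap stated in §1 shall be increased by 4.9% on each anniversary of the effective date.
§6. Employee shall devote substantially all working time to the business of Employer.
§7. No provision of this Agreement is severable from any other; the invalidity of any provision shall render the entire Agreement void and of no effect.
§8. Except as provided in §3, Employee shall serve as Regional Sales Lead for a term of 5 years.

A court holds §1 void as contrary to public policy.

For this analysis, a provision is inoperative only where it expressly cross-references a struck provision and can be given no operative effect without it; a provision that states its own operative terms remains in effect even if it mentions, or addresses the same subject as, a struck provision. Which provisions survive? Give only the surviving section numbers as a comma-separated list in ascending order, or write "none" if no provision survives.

none

§1 is struck. §2 merely fixes the acknowledgement condition for §1; with §1 gone it has nothing to operate on and falls away. §4 does nothing except set the aggregate cap on the expense-reimbursement cap by reference to §1; with §1 gone it has no independent effect and is inoperative. §5 has no operative effect of its own apart from §1 and is therefore inoperative. §7 provides that the Agreement is not severable, so the invalidity of any one provision voids the entire Agreement. No provision of the Agreement survives.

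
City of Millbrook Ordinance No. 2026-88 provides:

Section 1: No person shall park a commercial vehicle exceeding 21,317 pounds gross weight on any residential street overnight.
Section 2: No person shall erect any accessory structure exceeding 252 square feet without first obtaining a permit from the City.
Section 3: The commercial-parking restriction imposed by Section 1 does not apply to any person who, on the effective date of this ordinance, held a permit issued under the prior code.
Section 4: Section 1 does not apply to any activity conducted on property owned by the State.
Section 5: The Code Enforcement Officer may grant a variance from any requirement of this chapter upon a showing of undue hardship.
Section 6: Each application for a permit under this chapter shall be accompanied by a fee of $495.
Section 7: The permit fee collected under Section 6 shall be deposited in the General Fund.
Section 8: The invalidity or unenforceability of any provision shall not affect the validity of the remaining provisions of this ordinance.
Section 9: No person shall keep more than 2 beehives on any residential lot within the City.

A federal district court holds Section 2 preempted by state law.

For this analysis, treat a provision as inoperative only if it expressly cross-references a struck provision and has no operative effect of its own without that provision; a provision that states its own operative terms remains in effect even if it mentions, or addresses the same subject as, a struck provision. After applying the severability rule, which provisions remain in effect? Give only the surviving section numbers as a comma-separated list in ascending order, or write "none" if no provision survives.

Section 2 is struck. No other provision's operative terms depend on Section 2. Section 8 is a severability clause and preserves every provision that can still be given independent effect. Section 1, Section 3, Section 4, Section 5, Section 6, Section 7, Section 8, and Section 9 remain in effect.

1, 3, 4, 5, 6, 7, 8, 9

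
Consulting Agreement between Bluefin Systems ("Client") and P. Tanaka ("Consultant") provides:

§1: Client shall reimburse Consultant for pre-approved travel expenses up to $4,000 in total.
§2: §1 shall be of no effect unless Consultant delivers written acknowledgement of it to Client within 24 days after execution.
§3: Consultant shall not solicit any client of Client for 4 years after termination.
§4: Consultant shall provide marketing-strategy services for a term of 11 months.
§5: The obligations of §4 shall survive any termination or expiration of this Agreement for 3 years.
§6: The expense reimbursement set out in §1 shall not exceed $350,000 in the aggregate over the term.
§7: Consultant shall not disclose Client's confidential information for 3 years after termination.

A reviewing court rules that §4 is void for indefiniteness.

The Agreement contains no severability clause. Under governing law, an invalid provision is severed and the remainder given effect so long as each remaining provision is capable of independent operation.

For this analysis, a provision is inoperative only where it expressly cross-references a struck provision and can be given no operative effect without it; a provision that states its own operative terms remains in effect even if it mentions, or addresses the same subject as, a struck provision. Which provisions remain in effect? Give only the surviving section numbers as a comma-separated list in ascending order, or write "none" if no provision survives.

§4 is struck. §5 has no operative effect of its own apart from §4 and is therefore inoperative. Under the stated default rule, only provisions that cannot operate independently fall away; the rest are enforced. §1, §2, §3, §6, and §7 remain in effect.

1, 2, 3, 6, 7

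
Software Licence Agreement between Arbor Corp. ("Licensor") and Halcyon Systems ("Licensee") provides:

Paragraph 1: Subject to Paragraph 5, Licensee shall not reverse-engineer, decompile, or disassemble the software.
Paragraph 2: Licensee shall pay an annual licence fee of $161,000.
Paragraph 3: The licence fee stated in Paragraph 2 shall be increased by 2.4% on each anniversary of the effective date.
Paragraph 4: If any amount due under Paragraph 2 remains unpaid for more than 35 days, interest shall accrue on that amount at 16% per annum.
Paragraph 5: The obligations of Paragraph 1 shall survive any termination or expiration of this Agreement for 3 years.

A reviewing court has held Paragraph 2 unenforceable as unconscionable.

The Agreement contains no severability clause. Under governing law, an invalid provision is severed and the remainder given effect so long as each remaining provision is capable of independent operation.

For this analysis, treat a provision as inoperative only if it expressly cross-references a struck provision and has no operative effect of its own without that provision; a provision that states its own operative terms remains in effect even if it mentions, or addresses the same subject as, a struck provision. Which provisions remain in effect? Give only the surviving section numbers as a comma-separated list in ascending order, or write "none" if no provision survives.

1, 5

Paragraph 2 is struck. Paragraph 3 operates only by reference to Paragraph 2, so it falls with Paragraph 2. Paragraph 4 does nothing except set the default interest on the licence fee by reference to Paragraph 2; with Paragraph 2 gone it has no independent effect and is inoperative. Under the stated default rule, only provisions that cannot operate independently fall away; the rest are enforced. That leaves Paragraph 1 and Paragraph 5 in effect.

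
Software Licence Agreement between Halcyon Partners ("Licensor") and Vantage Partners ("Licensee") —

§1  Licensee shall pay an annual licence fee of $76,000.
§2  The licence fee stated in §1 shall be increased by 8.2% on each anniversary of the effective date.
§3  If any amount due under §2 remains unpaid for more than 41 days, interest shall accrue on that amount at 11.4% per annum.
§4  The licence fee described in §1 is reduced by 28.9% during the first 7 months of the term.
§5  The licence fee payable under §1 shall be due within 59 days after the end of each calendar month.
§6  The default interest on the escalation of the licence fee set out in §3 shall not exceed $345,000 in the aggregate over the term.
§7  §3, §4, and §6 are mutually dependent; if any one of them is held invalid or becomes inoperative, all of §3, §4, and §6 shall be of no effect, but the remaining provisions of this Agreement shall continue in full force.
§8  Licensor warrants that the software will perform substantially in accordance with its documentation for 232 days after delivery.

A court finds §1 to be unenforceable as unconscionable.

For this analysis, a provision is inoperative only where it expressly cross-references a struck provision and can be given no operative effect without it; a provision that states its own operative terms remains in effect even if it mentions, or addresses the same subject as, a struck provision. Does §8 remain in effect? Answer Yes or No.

§1 is struck. The whole of §2 is the escalation of the licence fee, defined by reference to §1, so §2 cannot stand once §1 is removed. §4 has no operative effect of its own apart from §1 and is therefore inoperative. §5 does nothing except set the payment deadline for the licence fee by reference to §1; with §1 gone it has no independent effect and is inoperative. §3 does nothing except set the default interest on the escalation of the licence fee by reference to §2; with §2 gone it has no independent effect and is inoperative. §6 operates only by reference to §3, so it falls with §3. §7 declares §3, §4, and §6 mutually dependent; since one of them has fallen, all of them are of no effect. The remainder continues in force under §7. That leaves §7 and §8 in effect. §8 is among the surviving provisions, so the answer is yes.

Yes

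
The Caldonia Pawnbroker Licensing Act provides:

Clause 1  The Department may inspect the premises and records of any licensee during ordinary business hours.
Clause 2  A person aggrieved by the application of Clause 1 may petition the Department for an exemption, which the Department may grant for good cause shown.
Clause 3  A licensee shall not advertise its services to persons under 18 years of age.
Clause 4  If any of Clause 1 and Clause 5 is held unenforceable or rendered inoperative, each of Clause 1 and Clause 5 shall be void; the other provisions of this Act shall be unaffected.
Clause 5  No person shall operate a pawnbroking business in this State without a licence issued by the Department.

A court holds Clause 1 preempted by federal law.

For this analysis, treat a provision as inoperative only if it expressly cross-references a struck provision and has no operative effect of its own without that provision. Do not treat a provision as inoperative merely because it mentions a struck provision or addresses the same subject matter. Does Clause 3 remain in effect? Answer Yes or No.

Yes

Clause 1 is struck. Clause 2 operates only by reference to Clause 1, so it falls with Clause 1. Clause 4 declares Clause 1 and Clause 5 mutually dependent; since one of them has fallen, all of them are of no effect. That brings down Clause 5 as well. The remainder continues in force under Clause 4. That leaves Clause 3 and Clause 4 in effect. Clause 3 is among the surviving provisions, so the answer is yes.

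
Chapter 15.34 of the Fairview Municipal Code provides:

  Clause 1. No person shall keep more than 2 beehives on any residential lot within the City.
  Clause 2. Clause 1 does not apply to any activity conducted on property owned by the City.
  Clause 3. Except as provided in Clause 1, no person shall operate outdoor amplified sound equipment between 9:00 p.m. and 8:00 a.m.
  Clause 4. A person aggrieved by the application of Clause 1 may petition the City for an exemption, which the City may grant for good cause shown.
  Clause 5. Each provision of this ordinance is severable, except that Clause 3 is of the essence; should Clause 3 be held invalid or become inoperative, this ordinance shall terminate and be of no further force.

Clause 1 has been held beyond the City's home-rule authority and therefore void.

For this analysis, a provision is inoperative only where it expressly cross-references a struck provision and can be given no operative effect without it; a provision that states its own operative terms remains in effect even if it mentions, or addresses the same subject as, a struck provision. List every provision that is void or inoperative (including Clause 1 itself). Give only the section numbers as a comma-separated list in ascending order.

1, 2, 4

Clause 1 is struck. The only function of Clause 2 is the public-property exemption from Clause 1, so it cannot stand once Clause 1 is removed. Clause 4 merely fixes the exemption procedure for Clause 1; with Clause 1 gone it has nothing to operate on and falls away. Although Clause 3 refers to Clause 1, its operative terms do not depend on Clause 1, so it remains in effect. Clause 5 makes Clause 3 an essential term, but Clause 3 is unaffected, so the severability proviso in Clause 5 preserves the remaining provisions. Clause 3 and Clause 5 remain in effect.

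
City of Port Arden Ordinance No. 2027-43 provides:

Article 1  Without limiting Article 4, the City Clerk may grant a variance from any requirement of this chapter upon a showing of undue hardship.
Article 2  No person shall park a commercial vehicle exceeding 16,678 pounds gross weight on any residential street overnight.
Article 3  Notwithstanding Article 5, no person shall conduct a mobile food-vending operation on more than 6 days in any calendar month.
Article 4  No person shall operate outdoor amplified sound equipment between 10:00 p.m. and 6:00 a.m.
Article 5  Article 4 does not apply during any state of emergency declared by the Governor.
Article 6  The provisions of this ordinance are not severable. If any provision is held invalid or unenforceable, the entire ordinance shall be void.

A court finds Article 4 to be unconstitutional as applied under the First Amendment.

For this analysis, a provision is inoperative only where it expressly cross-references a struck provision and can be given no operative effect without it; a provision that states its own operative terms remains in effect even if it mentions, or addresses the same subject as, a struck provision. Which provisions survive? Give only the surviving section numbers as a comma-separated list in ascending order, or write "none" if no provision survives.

none

Article 4 is struck. The only function of Article 5 is the emergency suspension of Article 4, so it cannot stand once Article 4 is removed. Article 6 provides that the ordinance is not severable, so the invalidity of any one provision voids the entire ordinance. No provision of the ordinance survives.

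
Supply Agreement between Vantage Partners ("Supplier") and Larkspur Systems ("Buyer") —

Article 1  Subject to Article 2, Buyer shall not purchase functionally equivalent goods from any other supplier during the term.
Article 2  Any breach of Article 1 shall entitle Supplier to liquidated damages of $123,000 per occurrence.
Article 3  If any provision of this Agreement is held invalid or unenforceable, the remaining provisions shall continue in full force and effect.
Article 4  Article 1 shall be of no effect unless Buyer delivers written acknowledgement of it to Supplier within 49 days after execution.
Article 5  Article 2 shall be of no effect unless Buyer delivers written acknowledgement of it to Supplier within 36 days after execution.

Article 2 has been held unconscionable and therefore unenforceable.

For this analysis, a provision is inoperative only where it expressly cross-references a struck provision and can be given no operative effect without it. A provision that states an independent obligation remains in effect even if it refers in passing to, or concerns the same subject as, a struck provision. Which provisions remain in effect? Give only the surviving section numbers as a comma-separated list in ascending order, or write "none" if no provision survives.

Article 2 is struck. Article 5 merely fixes the acknowledgement condition for Article 2; with Article 2 gone it has nothing to operate on and falls away. Although Article 1 refers to Article 2, its operative terms do not depend on Article 2, so it remains in effect. Article 3 is a severability clause and preserves every provision that can still be given independent effect. That leaves Article 1, Article 3, and Article 4 in effect.

1, 3, 4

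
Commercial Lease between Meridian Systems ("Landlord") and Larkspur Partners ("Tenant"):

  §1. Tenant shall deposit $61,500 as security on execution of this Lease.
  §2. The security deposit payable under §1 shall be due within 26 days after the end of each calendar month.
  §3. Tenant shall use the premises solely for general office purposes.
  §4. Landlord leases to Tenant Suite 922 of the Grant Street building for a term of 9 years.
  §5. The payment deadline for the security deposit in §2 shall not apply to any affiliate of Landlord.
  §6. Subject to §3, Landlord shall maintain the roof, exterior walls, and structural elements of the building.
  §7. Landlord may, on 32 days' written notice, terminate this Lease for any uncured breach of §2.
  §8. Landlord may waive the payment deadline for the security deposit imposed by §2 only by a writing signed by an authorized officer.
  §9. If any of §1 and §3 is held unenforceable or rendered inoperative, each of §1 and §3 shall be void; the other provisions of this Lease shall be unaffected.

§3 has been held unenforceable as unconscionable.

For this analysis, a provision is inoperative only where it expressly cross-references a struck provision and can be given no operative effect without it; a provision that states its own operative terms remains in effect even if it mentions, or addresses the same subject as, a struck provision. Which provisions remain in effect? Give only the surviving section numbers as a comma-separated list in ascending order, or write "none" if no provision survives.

4, 6, 9

§3 is struck. Although §6 refers to §3, its operative terms do not depend on §3, so it remains in effect. Nothing else in the Lease is defined by reference to §3. §9 declares §1 and §3 mutually dependent; since one of them has fallen, all of them are of no effect. That brings down §1 as well. §2, §5, §7, and §8 in turn depend solely on a provision now struck and likewise fall. The remainder continues in force under §9. The provisions still in force are §4, §6, and §9.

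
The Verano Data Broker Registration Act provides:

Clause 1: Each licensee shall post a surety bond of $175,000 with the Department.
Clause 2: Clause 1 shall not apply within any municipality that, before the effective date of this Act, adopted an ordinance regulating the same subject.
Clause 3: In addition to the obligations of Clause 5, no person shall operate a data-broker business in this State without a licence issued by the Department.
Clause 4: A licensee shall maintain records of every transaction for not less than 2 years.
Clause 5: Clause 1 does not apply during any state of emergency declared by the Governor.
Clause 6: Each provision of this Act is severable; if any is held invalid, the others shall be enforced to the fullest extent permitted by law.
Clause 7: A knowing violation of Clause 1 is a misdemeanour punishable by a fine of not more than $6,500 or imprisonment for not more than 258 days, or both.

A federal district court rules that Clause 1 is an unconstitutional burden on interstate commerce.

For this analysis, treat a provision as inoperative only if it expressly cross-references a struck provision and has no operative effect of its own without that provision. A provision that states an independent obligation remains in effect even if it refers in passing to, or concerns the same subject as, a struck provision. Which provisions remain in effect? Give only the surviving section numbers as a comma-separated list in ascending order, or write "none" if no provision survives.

3, 4, 6

Clause 1 is struck. Clause 2 operates only by reference to Clause 1, so it falls with Clause 1. Clause 5 has no operative effect of its own apart from Clause 1 and is therefore inoperative. Clause 7 has no operative effect of its own apart from Clause 1 and is therefore inoperative. Clause 3 mentions Clause 5 but its own obligation stands independently of Clause 5, so Clause 3 is not affected. Clause 6 is a severability clause and preserves every provision that can still be given independent effect. Clause 3, Clause 4, and Clause 6 remain in effect.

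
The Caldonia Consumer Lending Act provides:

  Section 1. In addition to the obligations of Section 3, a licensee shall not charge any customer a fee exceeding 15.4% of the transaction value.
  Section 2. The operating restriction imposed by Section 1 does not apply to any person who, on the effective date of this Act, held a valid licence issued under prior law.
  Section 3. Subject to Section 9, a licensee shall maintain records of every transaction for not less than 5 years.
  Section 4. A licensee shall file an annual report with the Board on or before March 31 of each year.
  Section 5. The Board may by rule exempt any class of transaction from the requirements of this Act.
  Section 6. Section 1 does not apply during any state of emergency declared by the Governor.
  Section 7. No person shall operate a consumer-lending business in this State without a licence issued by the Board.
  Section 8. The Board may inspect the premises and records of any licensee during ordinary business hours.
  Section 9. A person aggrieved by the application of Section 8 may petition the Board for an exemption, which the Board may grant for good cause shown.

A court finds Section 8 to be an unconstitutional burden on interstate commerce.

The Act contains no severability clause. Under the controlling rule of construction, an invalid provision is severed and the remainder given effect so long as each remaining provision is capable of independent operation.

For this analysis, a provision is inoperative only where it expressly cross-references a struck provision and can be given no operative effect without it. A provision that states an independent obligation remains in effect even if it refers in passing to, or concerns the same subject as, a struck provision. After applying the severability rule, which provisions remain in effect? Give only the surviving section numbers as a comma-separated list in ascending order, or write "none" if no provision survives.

1, 2, 3, 4, 5, 6, 7

Section 8 is struck. Section 9 merely fixes the exemption procedure for Section 8; with Section 8 gone it has nothing to operate on and falls away. Section 3 mentions Section 9 but its own obligation stands independently of Section 9, so Section 3 is not affected. With no severability clause, the stated default rule severs what cannot stand and enforces each remaining provision that can operate on its own. Section 1, Section 2, Section 3, Section 4, Section 5, Section 6, and Section 7 remain in effect.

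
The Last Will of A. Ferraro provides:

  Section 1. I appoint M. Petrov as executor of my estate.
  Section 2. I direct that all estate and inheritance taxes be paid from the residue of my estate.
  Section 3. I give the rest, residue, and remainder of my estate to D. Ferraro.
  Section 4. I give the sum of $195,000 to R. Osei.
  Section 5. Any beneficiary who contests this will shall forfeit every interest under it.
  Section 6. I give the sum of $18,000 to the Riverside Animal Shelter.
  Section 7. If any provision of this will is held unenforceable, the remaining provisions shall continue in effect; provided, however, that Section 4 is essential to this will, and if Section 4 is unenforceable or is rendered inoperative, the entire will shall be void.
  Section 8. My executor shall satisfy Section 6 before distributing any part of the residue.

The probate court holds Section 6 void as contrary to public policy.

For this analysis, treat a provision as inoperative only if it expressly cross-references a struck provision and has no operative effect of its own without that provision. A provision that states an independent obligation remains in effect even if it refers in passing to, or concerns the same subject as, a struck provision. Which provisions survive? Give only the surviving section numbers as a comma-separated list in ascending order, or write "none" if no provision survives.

1, 2, 3, 4, 5, 7

Section 6 is struck. The only function of Section 8 is the priority direction for Section 6, so it cannot stand once Section 6 is removed. Section 7 makes Section 4 an essential term, but Section 4 is unaffected, so the severability proviso in Section 7 preserves the remaining provisions. That leaves Section 1, Section 2, Section 3, Section 4, Section 5, and Section 7 in effect.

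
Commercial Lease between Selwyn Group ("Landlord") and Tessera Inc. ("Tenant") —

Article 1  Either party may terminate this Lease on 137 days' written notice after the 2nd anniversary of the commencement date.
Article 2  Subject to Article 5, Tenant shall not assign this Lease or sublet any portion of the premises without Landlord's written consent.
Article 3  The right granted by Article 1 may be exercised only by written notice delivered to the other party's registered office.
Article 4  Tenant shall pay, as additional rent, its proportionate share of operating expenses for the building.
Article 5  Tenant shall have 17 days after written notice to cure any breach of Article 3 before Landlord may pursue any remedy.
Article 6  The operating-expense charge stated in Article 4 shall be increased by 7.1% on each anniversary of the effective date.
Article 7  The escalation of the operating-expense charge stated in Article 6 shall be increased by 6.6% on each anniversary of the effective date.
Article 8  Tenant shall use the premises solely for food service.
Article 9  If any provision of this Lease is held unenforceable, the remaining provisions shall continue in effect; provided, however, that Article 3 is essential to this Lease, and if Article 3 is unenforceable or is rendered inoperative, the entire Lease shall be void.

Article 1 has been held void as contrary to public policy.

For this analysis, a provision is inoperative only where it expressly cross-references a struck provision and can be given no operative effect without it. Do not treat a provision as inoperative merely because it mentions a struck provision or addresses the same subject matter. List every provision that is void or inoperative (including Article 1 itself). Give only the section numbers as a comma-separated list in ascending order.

1, 2, 3, 4, 5, 6, 7, 8, 9

Article 1 is struck. Article 3 merely fixes the notice requirement for Article 1; with Article 1 gone it has nothing to operate on and falls away. Article 5 has no operative effect of its own apart from Article 3 and is therefore inoperative. Article 9 makes Article 3 an essential term, and Article 3 has been rendered inoperative by the cascade; under Article 9, the entire Lease is therefore void. No provision of the Lease survives.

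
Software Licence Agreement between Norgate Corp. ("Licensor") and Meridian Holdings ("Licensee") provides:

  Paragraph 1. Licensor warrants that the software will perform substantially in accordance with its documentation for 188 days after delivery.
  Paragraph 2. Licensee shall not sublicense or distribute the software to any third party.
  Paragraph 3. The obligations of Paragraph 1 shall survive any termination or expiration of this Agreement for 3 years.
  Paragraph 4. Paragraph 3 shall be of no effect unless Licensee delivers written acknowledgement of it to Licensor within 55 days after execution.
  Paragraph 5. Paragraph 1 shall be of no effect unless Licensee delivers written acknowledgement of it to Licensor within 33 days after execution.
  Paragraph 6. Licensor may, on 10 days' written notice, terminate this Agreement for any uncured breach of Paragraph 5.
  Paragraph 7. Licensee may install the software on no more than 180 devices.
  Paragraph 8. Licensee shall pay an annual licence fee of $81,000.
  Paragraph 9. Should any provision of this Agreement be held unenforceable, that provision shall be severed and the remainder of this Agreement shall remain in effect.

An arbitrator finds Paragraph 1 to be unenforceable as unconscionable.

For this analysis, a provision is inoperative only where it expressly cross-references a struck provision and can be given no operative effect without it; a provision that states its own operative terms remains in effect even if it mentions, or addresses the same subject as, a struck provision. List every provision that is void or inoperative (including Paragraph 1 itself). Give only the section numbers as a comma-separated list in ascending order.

1, 3, 4, 5, 6

Paragraph 1 is struck. The only function of Paragraph 3 is the survival period for Paragraph 1, so it cannot stand once Paragraph 1 is removed. Paragraph 5 operates only by reference to Paragraph 1, so it falls with Paragraph 1. The only function of Paragraph 4 is the acknowledgement condition for Paragraph 3, so it cannot stand once Paragraph 3 is removed. The only function of Paragraph 6 is the termination right for breach of Paragraph 5, so it cannot stand once Paragraph 5 is removed. Under the severability clause in Paragraph 9, the remaining provisions continue in force. That leaves Paragraph 2, Paragraph 7, Paragraph 8, and Paragraph 9 in effect.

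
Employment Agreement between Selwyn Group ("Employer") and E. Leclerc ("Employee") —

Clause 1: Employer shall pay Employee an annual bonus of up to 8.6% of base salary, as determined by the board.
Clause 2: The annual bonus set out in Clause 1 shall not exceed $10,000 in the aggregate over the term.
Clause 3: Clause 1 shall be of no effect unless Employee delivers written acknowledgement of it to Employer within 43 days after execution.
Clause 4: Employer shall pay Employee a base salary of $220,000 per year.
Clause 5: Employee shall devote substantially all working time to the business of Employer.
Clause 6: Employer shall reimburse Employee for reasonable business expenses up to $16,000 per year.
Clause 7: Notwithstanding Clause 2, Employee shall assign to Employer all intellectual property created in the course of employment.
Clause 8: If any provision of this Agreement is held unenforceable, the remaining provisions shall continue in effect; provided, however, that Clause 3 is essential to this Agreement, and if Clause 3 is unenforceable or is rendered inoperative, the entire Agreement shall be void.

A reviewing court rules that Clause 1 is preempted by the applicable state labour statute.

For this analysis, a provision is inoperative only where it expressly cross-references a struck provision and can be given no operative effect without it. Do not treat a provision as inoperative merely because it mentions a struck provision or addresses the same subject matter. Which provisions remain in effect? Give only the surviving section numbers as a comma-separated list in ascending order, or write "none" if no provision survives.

none

Clause 1 is struck. Clause 2 has no operative effect of its own apart from Clause 1 and is therefore inoperative. Clause 3 operates only by reference to Clause 1, so it falls with Clause 1. Clause 8 makes Clause 3 an essential term, and Clause 3 has been rendered inoperative by the cascade; under Clause 8, the entire Agreement is therefore void. No provision of the Agreement survives.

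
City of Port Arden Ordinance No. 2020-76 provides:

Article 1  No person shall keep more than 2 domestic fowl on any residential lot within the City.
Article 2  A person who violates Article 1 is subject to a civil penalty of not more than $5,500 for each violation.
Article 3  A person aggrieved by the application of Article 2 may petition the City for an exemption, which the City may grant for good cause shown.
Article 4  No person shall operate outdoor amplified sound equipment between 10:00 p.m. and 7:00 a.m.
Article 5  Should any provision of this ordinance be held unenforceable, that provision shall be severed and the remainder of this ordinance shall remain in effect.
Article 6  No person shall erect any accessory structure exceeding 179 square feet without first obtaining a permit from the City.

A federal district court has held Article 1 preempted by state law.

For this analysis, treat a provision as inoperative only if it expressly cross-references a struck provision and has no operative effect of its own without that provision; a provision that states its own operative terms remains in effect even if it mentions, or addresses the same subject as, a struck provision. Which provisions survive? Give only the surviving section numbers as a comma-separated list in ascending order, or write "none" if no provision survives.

Article 1 is struck. The only function of Article 2 is the civil penalty for violating Article 1, so it cannot stand once Article 1 is removed. Article 3 has no operative effect of its own apart from Article 2 and is therefore inoperative. Under the severability clause in Article 5, the remaining provisions continue in force. That leaves Article 4, Article 5, and Article 6 in effect.

4, 5, 6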